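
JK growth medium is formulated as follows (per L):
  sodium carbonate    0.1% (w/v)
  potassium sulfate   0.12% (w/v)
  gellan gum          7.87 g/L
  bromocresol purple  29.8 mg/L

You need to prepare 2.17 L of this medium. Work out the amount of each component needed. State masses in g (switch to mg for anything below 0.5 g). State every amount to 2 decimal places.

Working volume: 2.17 L.
sodium carbonate: 0.1 g per 100 mL × 2170 mL ÷ 100 = 2.17 g
potassium sulfate: 0.12 g per 100 mL × 2170 mL ÷ 100 = 2.60 g
gellan gum: 7.87 g/L × 2.17 L = 17.08 g
bromocresol purple: 29.8 mg/L × 2.17 L = 64.67 mg

sodium carbonate 2.17 g; potassium sulfate 2.60 g; gellan gum 17.08 g; bromocresol purple 64.67 mg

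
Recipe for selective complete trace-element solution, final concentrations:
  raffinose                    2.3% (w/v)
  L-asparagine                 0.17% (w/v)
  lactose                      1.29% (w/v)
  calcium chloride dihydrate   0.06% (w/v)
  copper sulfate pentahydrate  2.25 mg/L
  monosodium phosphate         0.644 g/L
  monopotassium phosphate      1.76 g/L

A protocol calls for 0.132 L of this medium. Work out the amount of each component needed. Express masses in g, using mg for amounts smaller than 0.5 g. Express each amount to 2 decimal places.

raffinose 3.04 g; L-asparagine 224.40 mg; lactose 1.70 g; calcium chloride dihydrate 79.20 mg; copper sulfate pentahydrate 0.30 mg; monosodium phosphate 85.01 mg; monopotassium phosphate 232.32 mg

Working volume: 0.132 L.
raffinose: 2.3 g per 100 mL × 132 mL ÷ 100 = 3.04 g
L-asparagine: 0.17 g per 100 mL × 132 mL ÷ 100 = 0.2244 g = 224.40 mg
lactose: 1.29% w/v = 12.9 g/L → 12.9 × 0.132 L = 1.70 g
calcium chloride dihydrate: 0.06% w/v = 0.6 g/L → 0.6 × 0.132 L = 0.0792 g = 79.20 mg
copper sulfate pentahydrate: 2.25 mg/L × 0.132 L = 0.30 mg
monosodium phosphate: 0.644 g/L × 0.132 L = 0.085008 g = 85.01 mg
monopotassium phosphate: 1.76 g/L × 0.132 L = 0.23232 g = 232.32 mg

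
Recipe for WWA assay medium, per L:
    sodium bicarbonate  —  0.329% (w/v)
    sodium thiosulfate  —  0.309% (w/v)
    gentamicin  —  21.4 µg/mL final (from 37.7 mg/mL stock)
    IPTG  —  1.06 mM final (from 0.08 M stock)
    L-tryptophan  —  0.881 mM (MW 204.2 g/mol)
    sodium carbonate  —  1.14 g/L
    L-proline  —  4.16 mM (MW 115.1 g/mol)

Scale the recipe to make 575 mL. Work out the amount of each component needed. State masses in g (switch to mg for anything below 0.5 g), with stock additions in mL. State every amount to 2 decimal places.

sodium bicarbonate 1.89 g; sodium thiosulfate 1.78 g; gentamicin 0.33 mL; IPTG 7.62 mL; L-tryptophan 103.44 mg; sodium carbonate 0.66 g; L-proline 275.32 mg

Target volume = 575 mL = 0.575 L.
sodium bicarbonate: 0.329% w/v = 3.29 g/L → 3.29 × 0.575 L = 1.89 g
sodium thiosulfate: 0.309% w/v = 3.09 g/L → 3.09 × 0.575 L = 1.78 g
gentamicin: dilute stock: 21.4 µg/mL × 575 mL ÷ 37700 µg/mL = 0.33 mL
IPTG: V = C2·V2/C1 = 1.06 mM × 575 mL ÷ 80 mM = 7.62 mL
L-tryptophan: 0.881 mmol/L × 204.2 mg/mmol × 0.575 L = 103.44 mg
sodium carbonate: 1.14 g/L × 0.575 L = 0.66 g
L-proline: 4.16 mmol/L × 115.1 mg/mmol × 0.575 L = 275.32 mg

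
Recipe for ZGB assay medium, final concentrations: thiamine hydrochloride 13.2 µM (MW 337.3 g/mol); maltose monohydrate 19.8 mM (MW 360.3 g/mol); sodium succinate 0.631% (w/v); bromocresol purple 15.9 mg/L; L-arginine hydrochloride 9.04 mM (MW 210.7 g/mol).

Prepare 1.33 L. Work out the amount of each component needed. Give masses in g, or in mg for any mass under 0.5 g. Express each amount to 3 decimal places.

thiamine hydrochloride 5.922 mg; maltose monohydrate 9.488 g; sodium succinate 8.392 g; bromocresol purple 21.147 mg; L-arginine hydrochloride 2.533 g

Working volume: 1.33 L.
thiamine hydrochloride: 13.2 µmol/L × 337.3 g/mol × 1.33 L ÷ 1000 = 5.922 mg
maltose monohydrate: 19.8 mmol/L × 360.3 g/mol × 1.33 L ÷ 1000 = 9.488 g
sodium succinate: 0.631% w/v = 6.31 g/L → 6.31 × 1.33 L = 8.392 g
bromocresol purple: 15.9 mg/L × 1.33 L = 21.147 mg
L-arginine hydrochloride: 9.04 mmol/L × 210.7 g/mol × 1.33 L ÷ 1000 = 2.533 g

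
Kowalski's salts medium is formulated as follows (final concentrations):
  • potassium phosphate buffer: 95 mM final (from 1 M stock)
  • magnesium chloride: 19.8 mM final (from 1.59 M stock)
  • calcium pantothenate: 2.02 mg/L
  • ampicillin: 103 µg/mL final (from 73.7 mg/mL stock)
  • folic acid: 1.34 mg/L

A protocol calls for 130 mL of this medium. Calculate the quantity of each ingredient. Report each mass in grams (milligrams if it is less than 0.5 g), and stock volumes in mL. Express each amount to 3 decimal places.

potassium phosphate buffer 12.350 mL; magnesium chloride 1.619 mL; calcium pantothenate 0.263 mg; ampicillin 0.182 mL; folic acid 0.174 mg

Working volume: 130 mL = 0.13 L.
potassium phosphate buffer: C1V1 = C2V2 → 95 mM × 130 mL ÷ 1000 mM = 12.350 mL
magnesium chloride: C1V1 = C2V2 → 19.8 mM × 130 mL ÷ 1590 mM = 1.619 mL
calcium pantothenate: 2.02 mg/L × 0.13 L = 0.263 mg
ampicillin: C1V1 = C2V2 → 103 µg/mL × 130 mL ÷ 73700 µg/mL = 0.182 mL
folic acid: 1.34 mg/L × 0.13 L = 0.174 mg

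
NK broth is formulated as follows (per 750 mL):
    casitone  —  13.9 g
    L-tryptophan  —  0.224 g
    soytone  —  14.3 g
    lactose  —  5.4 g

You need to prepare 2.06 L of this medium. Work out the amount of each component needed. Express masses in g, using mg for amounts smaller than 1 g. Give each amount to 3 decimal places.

Scale factor = 2060 mL / 750 mL = 2.74667.
casitone: 13.9 g × (2060 mL / 750 mL) = 38.179 g
L-tryptophan: 0.224 g × (2060 mL / 750 mL) = 0.615253 g = 615.253 mg
soytone: 14.3 g × (2060 mL / 750 mL) = 39.277 g
lactose: 5.4 g × (2060 mL / 750 mL) = 14.832 g

casitone 38.179 g; L-tryptophan 615.253 mg; soytone 39.277 g; lactose 14.832 g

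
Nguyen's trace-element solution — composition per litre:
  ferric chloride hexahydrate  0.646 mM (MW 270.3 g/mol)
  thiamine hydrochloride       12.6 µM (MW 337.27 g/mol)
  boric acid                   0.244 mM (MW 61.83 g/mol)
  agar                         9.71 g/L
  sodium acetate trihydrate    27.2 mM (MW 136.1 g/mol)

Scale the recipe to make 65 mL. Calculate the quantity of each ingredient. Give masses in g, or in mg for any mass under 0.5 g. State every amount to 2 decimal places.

ferric chloride hexahydrate 11.35 mg; thiamine hydrochloride 0.28 mg; boric acid 0.98 mg; agar 0.63 g; sodium acetate trihydrate 240.62 mg

Target volume = 65 mL = 0.065 L.
ferric chloride hexahydrate: 0.646 mmol/L × 270.3 mg/mmol × 0.065 L = 11.35 mg
thiamine hydrochloride: 12.6 µmol/L × 337.27 g/mol × 0.065 L ÷ 1000 = 0.28 mg
boric acid: 0.244 mmol/L × 61.83 mg/mmol × 0.065 L = 0.98 mg
agar: 9.71 g/L × 0.065 L = 0.63 g
sodium acetate trihydrate: 27.2 mmol/L × 136.1 mg/mmol × 0.065 L = 240.62 mg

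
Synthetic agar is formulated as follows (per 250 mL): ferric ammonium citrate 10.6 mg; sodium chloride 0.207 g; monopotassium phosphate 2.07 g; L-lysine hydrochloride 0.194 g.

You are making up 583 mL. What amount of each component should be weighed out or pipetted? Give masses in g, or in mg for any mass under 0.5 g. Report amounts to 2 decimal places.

Scale factor = 583 mL / 250 mL = 2.332.
ferric ammonium citrate: 10.6 mg × (583 mL / 250 mL) = 24.72 mg
sodium chloride: 0.207 g × (583 mL / 250 mL) = 0.482724 g = 482.72 mg
monopotassium phosphate: 2.07 g × (583 mL / 250 mL) = 4.83 g
L-lysine hydrochloride: 0.194 g × (583 mL / 250 mL) = 0.452408 g = 452.41 mg

ferric ammonium citrate 24.72 mg; sodium chloride 482.72 mg; monopotassium phosphate 4.83 g; L-lysine hydrochloride 452.41 mg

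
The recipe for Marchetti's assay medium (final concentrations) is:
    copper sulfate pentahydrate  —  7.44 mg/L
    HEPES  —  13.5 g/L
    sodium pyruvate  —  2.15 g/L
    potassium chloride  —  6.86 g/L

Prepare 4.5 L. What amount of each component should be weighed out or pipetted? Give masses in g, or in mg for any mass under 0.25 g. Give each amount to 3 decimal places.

Working volume: 4.5 L.
copper sulfate pentahydrate: 7.44 mg/L × 4.5 L = 33.480 mg
HEPES: 13.5 g/L × 4.5 L = 60.750 g
sodium pyruvate: 2.15 g/L × 4.5 L = 9.675 g
potassium chloride: 6.86 g/L × 4.5 L = 30.870 g

copper sulfate pentahydrate 33.480 mg; HEPES 60.750 g; sodium pyruvate 9.675 g; potassium chloride 30.870 g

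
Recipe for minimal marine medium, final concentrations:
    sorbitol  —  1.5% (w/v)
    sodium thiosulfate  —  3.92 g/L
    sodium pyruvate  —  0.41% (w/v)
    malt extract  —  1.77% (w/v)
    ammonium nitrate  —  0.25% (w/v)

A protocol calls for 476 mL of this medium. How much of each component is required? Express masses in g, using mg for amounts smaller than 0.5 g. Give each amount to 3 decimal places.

Target volume = 476 mL = 0.476 L.
sorbitol: 1.5 g per 100 mL × 476 mL ÷ 100 = 7.140 g
sodium thiosulfate: 3.92 g/L × 0.476 L = 1.866 g
sodium pyruvate: 0.41% w/v = 4.1 g/L → 4.1 × 0.476 L = 1.952 g
malt extract: 1.77% w/v = 17.7 g/L → 17.7 × 0.476 L = 8.425 g
ammonium nitrate: 0.25% w/v = 2.5 g/L → 2.5 × 0.476 L = 1.190 g

sorbitol 7.140 g; sodium thiosulfate 1.866 g; sodium pyruvate 1.952 g; malt extract 8.425 g; ammonium nitrate 1.190 g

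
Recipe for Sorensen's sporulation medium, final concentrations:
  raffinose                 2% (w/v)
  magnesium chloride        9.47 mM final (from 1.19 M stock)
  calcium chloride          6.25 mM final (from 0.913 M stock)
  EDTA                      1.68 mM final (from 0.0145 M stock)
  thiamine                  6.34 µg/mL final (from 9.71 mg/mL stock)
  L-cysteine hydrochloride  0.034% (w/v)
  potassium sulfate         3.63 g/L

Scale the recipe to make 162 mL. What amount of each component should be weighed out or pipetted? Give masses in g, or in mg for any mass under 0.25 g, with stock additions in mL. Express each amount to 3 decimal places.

raffinose 3.240 g; magnesium chloride 1.289 mL; calcium chloride 1.109 mL; EDTA 18.770 mL; thiamine 0.106 mL; L-cysteine hydrochloride 55.080 mg; potassium sulfate 0.588 g

Scale factor relative to 1 L: 0.162.
raffinose: 2% w/v = 20 g/L → 20 × 0.162 L = 3.240 g
magnesium chloride: V = C2·V2/C1 = 9.47 mM × 162 mL ÷ 1190 mM = 1.289 mL
calcium chloride: V = C2·V2/C1 = 6.25 mM × 162 mL ÷ 913 mM = 1.109 mL
EDTA: C1V1 = C2V2 → 1.68 mM × 162 mL ÷ 14.5 mM = 18.770 mL
thiamine: dilute stock: 6.34 µg/mL × 162 mL ÷ 9710 µg/mL = 0.106 mL
L-cysteine hydrochloride: 0.034 g per 100 mL × 162 mL ÷ 100 = 0.05508 g = 55.080 mg
potassium sulfate: 3.63 g/L × 0.162 L = 0.588 g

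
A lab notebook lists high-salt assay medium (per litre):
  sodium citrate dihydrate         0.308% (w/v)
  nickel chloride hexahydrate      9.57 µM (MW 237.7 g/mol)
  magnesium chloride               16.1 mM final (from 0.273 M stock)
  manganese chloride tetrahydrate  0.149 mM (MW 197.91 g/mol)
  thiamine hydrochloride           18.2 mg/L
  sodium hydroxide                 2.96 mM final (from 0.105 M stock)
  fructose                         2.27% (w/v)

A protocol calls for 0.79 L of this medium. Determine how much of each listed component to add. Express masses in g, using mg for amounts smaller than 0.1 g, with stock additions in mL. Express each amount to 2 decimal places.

sodium citrate dihydrate 2.43 g; nickel chloride hexahydrate 1.80 mg; magnesium chloride 46.59 mL; manganese chloride tetrahydrate 23.30 mg; thiamine hydrochloride 14.38 mg; sodium hydroxide 22.27 mL; fructose 17.93 g

Scale factor relative to 1 L: 0.79.
sodium citrate dihydrate: 0.308% w/v = 3.08 g/L → 3.08 × 0.79 L = 2.43 g
nickel chloride hexahydrate: 9.57 µmol/L × 237.7 g/mol × 0.79 L ÷ 1000 = 1.80 mg
magnesium chloride: dilute stock: 16.1 mM × 790 mL ÷ 273 mM = 46.59 mL
manganese chloride tetrahydrate: 0.149 mmol/L × 197.91 mg/mmol × 0.79 L = 23.30 mg
thiamine hydrochloride: 18.2 mg/L × 0.79 L = 14.38 mg
sodium hydroxide: C1V1 = C2V2 → 2.96 mM × 790 mL ÷ 105 mM = 22.27 mL
fructose: 2.27 g per 100 mL × 790 mL ÷ 100 = 17.93 g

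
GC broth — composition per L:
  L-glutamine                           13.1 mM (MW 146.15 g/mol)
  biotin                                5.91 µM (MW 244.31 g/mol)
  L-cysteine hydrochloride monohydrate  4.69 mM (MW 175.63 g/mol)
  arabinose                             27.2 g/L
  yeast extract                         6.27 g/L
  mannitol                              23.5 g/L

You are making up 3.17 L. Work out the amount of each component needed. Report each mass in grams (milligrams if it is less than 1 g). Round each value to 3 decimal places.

Working volume: 3.17 L.
L-glutamine: 13.1 mmol/L × 146.15 g/mol × 3.17 L ÷ 1000 = 6.069 g
biotin: 5.91 µmol/L × 244.31 g/mol × 3.17 L ÷ 1000 = 4.577 mg
L-cysteine hydrochloride monohydrate: 4.69 mmol/L × 175.63 g/mol × 3.17 L ÷ 1000 = 2.611 g
arabinose: 27.2 g/L × 3.17 L = 86.224 g
yeast extract: 6.27 g/L × 3.17 L = 19.876 g
mannitol: 23.5 g/L × 3.17 L = 74.495 g

L-glutamine 6.069 g; biotin 4.577 mg; L-cysteine hydrochloride monohydrate 2.611 g; arabinose 86.224 g; yeast extract 19.876 g; mannitol 74.495 g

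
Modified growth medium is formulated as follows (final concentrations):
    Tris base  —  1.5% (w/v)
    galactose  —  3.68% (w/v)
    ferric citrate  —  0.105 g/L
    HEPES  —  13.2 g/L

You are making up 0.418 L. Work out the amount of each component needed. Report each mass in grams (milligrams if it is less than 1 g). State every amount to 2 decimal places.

Scale factor relative to 1 L: 0.418.
Tris base: 1.5 g per 100 mL × 418 mL ÷ 100 = 6.27 g
galactose: 3.68% w/v = 36.8 g/L → 36.8 × 0.418 L = 15.38 g
ferric citrate: 0.105 g/L × 0.418 L = 0.04389 g = 43.89 mg
HEPES: 13.2 g/L × 0.418 L = 5.52 g

Tris base 6.27 g; galactose 15.38 g; ferric citrate 43.89 mg; HEPES 5.52 g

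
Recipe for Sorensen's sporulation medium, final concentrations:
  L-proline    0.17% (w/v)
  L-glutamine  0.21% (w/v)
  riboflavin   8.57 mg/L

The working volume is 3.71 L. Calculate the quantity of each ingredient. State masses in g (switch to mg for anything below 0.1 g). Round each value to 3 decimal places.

L-proline 6.307 g; L-glutamine 7.791 g; riboflavin 31.795 mg

Scale factor relative to 1 L: 3.71.
L-proline: 0.17% w/v = 1.7 g/L → 1.7 × 3.71 L = 6.307 g
L-glutamine: 0.21 g per 100 mL × 3710 mL ÷ 100 = 7.791 g
riboflavin: 8.57 mg/L × 3.71 L = 31.795 mg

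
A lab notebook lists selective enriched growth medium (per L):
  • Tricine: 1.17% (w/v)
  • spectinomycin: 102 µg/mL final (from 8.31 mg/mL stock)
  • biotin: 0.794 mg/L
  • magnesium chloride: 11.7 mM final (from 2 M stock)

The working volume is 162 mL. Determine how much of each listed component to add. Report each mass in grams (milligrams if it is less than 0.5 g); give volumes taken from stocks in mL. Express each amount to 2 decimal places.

Tricine 1.90 g; spectinomycin 1.99 mL; biotin 0.13 mg; magnesium chloride 0.95 mL

Scale factor relative to 1 L: 0.162.
Tricine: 1.17 g per 100 mL × 162 mL ÷ 100 = 1.90 g
spectinomycin: dilute stock: 102 µg/mL × 162 mL ÷ 8310 µg/mL = 1.99 mL
biotin: 0.794 mg/L × 0.162 L = 0.13 mg
magnesium chloride: dilute stock: 11.7 mM × 162 mL ÷ 2000 mM = 0.95 mL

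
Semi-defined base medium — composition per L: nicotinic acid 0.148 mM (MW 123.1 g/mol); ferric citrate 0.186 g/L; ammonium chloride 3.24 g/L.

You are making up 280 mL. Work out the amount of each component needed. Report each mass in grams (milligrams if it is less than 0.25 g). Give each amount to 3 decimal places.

Target volume = 280 mL = 0.28 L.
nicotinic acid: 0.148 mmol/L × 123.1 mg/mmol × 0.28 L = 5.101 mg
ferric citrate: 0.186 g/L × 0.28 L = 0.05208 g = 52.080 mg
ammonium chloride: 3.24 g/L × 0.28 L = 0.907 g

nicotinic acid 5.101 mg; ferric citrate 52.080 mg; ammonium chloride 0.907 g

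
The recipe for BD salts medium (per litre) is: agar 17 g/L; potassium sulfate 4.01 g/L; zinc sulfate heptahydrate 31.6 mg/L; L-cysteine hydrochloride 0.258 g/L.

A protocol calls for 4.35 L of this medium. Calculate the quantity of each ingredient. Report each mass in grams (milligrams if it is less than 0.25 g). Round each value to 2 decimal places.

agar 73.95 g; potassium sulfate 17.44 g; zinc sulfate heptahydrate 137.46 mg; L-cysteine hydrochloride 1.12 g

Scale factor relative to 1 L: 4.35.
agar: 17 g/L × 4.35 L = 73.95 g
potassium sulfate: 4.01 g/L × 4.35 L = 17.44 g
zinc sulfate heptahydrate: 31.6 mg/L × 4.35 L = 137.46 mg
L-cysteine hydrochloride: 0.258 g/L × 4.35 L = 1.12 g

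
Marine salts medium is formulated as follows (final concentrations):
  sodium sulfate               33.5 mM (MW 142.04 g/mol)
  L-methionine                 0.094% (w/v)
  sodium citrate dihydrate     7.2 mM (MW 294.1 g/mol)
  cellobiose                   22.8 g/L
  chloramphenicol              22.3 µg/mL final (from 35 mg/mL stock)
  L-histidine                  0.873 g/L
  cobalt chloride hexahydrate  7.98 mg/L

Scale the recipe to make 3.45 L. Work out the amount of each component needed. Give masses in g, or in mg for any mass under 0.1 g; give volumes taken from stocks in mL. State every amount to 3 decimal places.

Scale factor relative to 1 L: 3.45.
sodium sulfate: 33.5 mmol/L × 142.04 g/mol × 3.45 L ÷ 1000 = 16.416 g
L-methionine: 0.094% w/v = 0.94 g/L → 0.94 × 3.45 L = 3.243 g
sodium citrate dihydrate: 7.2 mmol/L × 294.1 g/mol × 3.45 L ÷ 1000 = 7.305 g
cellobiose: 22.8 g/L × 3.45 L = 78.660 g
chloramphenicol: C1V1 = C2V2 → 22.3 µg/mL × 3450 mL ÷ 35000 µg/mL = 2.198 mL
L-histidine: 0.873 g/L × 3.45 L = 3.012 g
cobalt chloride hexahydrate: 7.98 mg/L × 3.45 L = 27.531 mg

sodium sulfate 16.416 g; L-methionine 3.243 g; sodium citrate dihydrate 7.305 g; cellobiose 78.660 g; chloramphenicol 2.198 mL; L-histidine 3.012 g; cobalt chloride hexahydrate 27.531 mg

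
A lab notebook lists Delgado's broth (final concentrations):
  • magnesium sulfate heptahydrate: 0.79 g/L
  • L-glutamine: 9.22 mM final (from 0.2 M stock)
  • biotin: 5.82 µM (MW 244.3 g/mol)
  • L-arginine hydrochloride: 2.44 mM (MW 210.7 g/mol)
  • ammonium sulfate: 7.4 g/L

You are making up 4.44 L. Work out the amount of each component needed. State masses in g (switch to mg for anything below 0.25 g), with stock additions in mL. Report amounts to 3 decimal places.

Scale factor relative to 1 L: 4.44.
magnesium sulfate heptahydrate: 0.79 g/L × 4.44 L = 3.508 g
L-glutamine: dilute stock: 9.22 mM × 4440 mL ÷ 200 mM = 204.684 mL
biotin: 5.82 µmol/L × 244.3 g/mol × 4.44 L ÷ 1000 = 6.313 mg
L-arginine hydrochloride: 2.44 mmol/L × 210.7 g/mol × 4.44 L ÷ 1000 = 2.283 g
ammonium sulfate: 7.4 g/L × 4.44 L = 32.856 g

magnesium sulfate heptahydrate 3.508 g; L-glutamine 204.684 mL; biotin 6.313 mg; L-arginine hydrochloride 2.283 g; ammonium sulfate 32.856 g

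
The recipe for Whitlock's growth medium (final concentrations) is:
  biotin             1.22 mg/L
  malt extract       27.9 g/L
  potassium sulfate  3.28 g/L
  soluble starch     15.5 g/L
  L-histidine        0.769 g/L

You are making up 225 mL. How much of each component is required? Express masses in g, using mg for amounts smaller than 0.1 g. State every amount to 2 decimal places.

biotin 0.27 mg; malt extract 6.28 g; potassium sulfate 0.74 g; soluble starch 3.49 g; L-histidine 0.17 g

Target volume = 225 mL = 0.225 L.
biotin: 1.22 mg/L × 0.225 L = 0.27 mg
malt extract: 27.9 g/L × 0.225 L = 6.28 g
potassium sulfate: 3.28 g/L × 0.225 L = 0.74 g
soluble starch: 15.5 g/L × 0.225 L = 3.49 g
L-histidine: 0.769 g/L × 0.225 L = 0.17 g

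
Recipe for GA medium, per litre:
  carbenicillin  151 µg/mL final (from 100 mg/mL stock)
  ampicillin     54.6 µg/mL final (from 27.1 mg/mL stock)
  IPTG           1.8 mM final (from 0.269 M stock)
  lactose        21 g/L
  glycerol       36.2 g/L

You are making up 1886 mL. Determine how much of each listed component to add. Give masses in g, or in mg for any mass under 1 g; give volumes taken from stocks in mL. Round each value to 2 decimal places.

carbenicillin 2.85 mL; ampicillin 3.80 mL; IPTG 12.62 mL; lactose 39.61 g; glycerol 68.27 g

Working volume: 1886 mL = 1.886 L.
carbenicillin: C1V1 = C2V2 → 151 µg/mL × 1886 mL ÷ 100000 µg/mL = 2.85 mL
ampicillin: C1V1 = C2V2 → 54.6 µg/mL × 1886 mL ÷ 27100 µg/mL = 3.80 mL
IPTG: V = C2·V2/C1 = 1.8 mM × 1886 mL ÷ 269 mM = 12.62 mL
lactose: 21 g/L × 1.886 L = 39.61 g
glycerol: 36.2 g/L × 1.886 L = 68.27 g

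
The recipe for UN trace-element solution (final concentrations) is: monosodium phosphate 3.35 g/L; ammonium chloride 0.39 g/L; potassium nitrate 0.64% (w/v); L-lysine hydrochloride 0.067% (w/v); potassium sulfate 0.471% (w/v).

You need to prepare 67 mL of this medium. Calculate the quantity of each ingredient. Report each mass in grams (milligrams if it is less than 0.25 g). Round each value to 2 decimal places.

Working volume: 67 mL = 0.067 L.
monosodium phosphate: 3.35 g/L × 0.067 L = 0.22445 g = 224.45 mg
ammonium chloride: 0.39 g/L × 0.067 L = 0.02613 g = 26.13 mg
potassium nitrate: 0.64% w/v = 6.4 g/L → 6.4 × 0.067 L = 0.43 g
L-lysine hydrochloride: 0.067 g per 100 mL × 67 mL ÷ 100 = 0.04489 g = 44.89 mg
potassium sulfate: 0.471 g per 100 mL × 67 mL ÷ 100 = 0.32 g

monosodium phosphate 224.45 mg; ammonium chloride 26.13 mg; potassium nitrate 0.43 g; L-lysine hydrochloride 44.89 mg; potassium sulfate 0.32 g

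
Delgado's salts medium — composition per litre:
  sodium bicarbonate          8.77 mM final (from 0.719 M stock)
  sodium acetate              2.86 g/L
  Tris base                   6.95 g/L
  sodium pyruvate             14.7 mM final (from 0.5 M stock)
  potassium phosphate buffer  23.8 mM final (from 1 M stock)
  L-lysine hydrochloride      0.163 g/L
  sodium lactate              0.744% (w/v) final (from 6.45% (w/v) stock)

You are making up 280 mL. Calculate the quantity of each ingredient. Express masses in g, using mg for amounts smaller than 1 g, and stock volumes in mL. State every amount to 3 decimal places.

sodium bicarbonate 3.415 mL; sodium acetate 800.800 mg; Tris base 1.946 g; sodium pyruvate 8.232 mL; potassium phosphate buffer 6.664 mL; L-lysine hydrochloride 45.640 mg; sodium lactate 32.298 mL

Scale factor relative to 1 L: 0.28.
sodium bicarbonate: C1V1 = C2V2 → 8.77 mM × 280 mL ÷ 719 mM = 3.415 mL
sodium acetate: 2.86 g/L × 0.28 L = 0.8008 g = 800.800 mg
Tris base: 6.95 g/L × 0.28 L = 1.946 g
sodium pyruvate: dilute stock: 14.7 mM × 280 mL ÷ 500 mM = 8.232 mL
potassium phosphate buffer: dilute stock: 23.8 mM × 280 mL ÷ 1000 mM = 6.664 mL
L-lysine hydrochloride: 0.163 g/L × 0.28 L = 0.04564 g = 45.640 mg
sodium lactate: C1V1 = C2V2 → 0.744% ÷ 6.45% × 280 mL = 32.298 mL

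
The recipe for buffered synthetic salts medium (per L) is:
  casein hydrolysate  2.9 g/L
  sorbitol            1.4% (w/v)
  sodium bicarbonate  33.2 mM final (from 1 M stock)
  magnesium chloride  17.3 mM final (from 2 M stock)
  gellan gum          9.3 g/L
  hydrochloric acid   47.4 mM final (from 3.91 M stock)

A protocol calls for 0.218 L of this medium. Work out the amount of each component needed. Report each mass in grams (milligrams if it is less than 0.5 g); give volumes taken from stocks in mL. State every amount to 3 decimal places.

Scale factor relative to 1 L: 0.218.
casein hydrolysate: 2.9 g/L × 0.218 L = 0.632 g
sorbitol: 1.4 g per 100 mL × 218 mL ÷ 100 = 3.052 g
sodium bicarbonate: V = C2·V2/C1 = 33.2 mM × 218 mL ÷ 1000 mM = 7.238 mL
magnesium chloride: V = C2·V2/C1 = 17.3 mM × 218 mL ÷ 2000 mM = 1.886 mL
gellan gum: 9.3 g/L × 0.218 L = 2.027 g
hydrochloric acid: dilute stock: 47.4 mM × 218 mL ÷ 3910 mM = 2.643 mL

casein hydrolysate 0.632 g; sorbitol 3.052 g; sodium bicarbonate 7.238 mL; magnesium chloride 1.886 mL; gellan gum 2.027 g; hydrochloric acid 2.643 mL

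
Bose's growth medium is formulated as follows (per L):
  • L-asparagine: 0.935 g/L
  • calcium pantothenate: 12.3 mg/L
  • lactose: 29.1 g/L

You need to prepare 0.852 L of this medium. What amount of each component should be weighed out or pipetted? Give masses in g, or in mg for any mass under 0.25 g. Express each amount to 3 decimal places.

L-asparagine 0.797 g; calcium pantothenate 10.480 mg; lactose 24.793 g

Scale factor relative to 1 L: 0.852.
L-asparagine: 0.935 g/L × 0.852 L = 0.797 g
calcium pantothenate: 12.3 mg/L × 0.852 L = 10.480 mg
lactose: 29.1 g/L × 0.852 L = 24.793 g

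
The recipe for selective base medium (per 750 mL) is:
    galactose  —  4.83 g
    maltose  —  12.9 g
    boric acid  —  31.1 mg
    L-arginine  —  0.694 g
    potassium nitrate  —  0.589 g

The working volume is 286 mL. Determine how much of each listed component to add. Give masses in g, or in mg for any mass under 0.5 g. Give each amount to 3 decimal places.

galactose 1.842 g; maltose 4.919 g; boric acid 11.859 mg; L-arginine 264.645 mg; potassium nitrate 224.605 mg

Ratio of target to recipe volume: 286 / 750 = 0.381333.
galactose: 4.83 g × (286 mL / 750 mL) = 1.842 g
maltose: 12.9 g × (286 mL / 750 mL) = 4.919 g
boric acid: 31.1 mg × (286 mL / 750 mL) = 11.859 mg
L-arginine: 0.694 g × (286 mL / 750 mL) = 0.264645 g = 264.645 mg
potassium nitrate: 0.589 g × (286 mL / 750 mL) = 0.224605 g = 224.605 mg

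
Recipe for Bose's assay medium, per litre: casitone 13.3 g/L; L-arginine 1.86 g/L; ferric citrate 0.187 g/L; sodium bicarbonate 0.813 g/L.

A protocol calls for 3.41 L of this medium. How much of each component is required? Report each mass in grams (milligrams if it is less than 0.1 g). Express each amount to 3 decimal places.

casitone 45.353 g; L-arginine 6.343 g; ferric citrate 0.638 g; sodium bicarbonate 2.772 g

Scale factor relative to 1 L: 3.41.
casitone: 13.3 g/L × 3.41 L = 45.353 g
L-arginine: 1.86 g/L × 3.41 L = 6.343 g
ferric citrate: 0.187 g/L × 3.41 L = 0.638 g
sodium bicarbonate: 0.813 g/L × 3.41 L = 2.772 g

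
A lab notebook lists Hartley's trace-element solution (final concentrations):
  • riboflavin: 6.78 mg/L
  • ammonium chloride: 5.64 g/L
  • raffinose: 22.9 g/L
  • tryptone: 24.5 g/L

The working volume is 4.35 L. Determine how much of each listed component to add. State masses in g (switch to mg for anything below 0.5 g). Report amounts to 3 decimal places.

riboflavin 29.493 mg; ammonium chloride 24.534 g; raffinose 99.615 g; tryptone 106.575 g

Working volume: 4.35 L.
riboflavin: 6.78 mg/L × 4.35 L = 29.493 mg
ammonium chloride: 5.64 g/L × 4.35 L = 24.534 g
raffinose: 22.9 g/L × 4.35 L = 99.615 g
tryptone: 24.5 g/L × 4.35 L = 106.575 g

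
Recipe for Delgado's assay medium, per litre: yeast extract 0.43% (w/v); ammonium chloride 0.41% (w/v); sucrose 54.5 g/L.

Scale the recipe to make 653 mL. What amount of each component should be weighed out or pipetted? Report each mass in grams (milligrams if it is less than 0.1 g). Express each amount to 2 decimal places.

yeast extract 2.81 g; ammonium chloride 2.68 g; sucrose 35.59 g

Scale factor relative to 1 L: 0.653.
yeast extract: 0.43 g per 100 mL × 653 mL ÷ 100 = 2.81 g
ammonium chloride: 0.41 g per 100 mL × 653 mL ÷ 100 = 2.68 g
sucrose: 54.5 g/L × 0.653 L = 35.59 g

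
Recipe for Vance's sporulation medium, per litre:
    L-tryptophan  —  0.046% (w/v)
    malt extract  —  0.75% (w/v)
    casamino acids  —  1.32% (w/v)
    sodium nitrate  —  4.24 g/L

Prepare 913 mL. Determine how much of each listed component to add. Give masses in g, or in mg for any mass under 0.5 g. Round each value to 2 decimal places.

Working volume: 913 mL = 0.913 L.
L-tryptophan: 0.046 g per 100 mL × 913 mL ÷ 100 = 0.41998 g = 419.98 mg
malt extract: 0.75% w/v = 7.5 g/L → 7.5 × 0.913 L = 6.85 g
casamino acids: 1.32% w/v = 13.2 g/L → 13.2 × 0.913 L = 12.05 g
sodium nitrate: 4.24 g/L × 0.913 L = 3.87 g

L-tryptophan 419.98 mg; malt extract 6.85 g; casamino acids 12.05 g; sodium nitrate 3.87 g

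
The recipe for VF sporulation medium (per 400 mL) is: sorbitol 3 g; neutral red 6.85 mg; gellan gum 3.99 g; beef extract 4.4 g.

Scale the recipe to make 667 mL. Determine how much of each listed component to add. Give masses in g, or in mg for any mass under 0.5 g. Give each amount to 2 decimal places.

sorbitol 5.00 g; neutral red 11.42 mg; gellan gum 6.65 g; beef extract 7.34 g

Ratio of target to recipe volume: 667 / 400 = 1.6675.
sorbitol: 3 g × (667 mL / 400 mL) = 5.00 g
neutral red: 6.85 mg × (667 mL / 400 mL) = 11.42 mg
gellan gum: 3.99 g × (667 mL / 400 mL) = 6.65 g
beef extract: 4.4 g × (667 mL / 400 mL) = 7.34 g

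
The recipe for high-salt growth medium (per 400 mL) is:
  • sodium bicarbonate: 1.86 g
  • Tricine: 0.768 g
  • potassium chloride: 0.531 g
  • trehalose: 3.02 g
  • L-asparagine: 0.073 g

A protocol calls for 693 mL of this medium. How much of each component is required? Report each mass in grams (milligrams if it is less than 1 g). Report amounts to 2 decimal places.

sodium bicarbonate 3.22 g; Tricine 1.33 g; potassium chloride 919.96 mg; trehalose 5.23 g; L-asparagine 126.47 mg

Scale factor = 693 mL / 400 mL = 1.7325.
sodium bicarbonate: 1.86 g × (693 mL / 400 mL) = 3.22 g
Tricine: 0.768 g × (693 mL / 400 mL) = 1.33 g
potassium chloride: 0.531 g × (693 mL / 400 mL) = 0.919957 g = 919.96 mg
trehalose: 3.02 g × (693 mL / 400 mL) = 5.23 g
L-asparagine: 0.073 g × (693 mL / 400 mL) = 0.126472 g = 126.47 mg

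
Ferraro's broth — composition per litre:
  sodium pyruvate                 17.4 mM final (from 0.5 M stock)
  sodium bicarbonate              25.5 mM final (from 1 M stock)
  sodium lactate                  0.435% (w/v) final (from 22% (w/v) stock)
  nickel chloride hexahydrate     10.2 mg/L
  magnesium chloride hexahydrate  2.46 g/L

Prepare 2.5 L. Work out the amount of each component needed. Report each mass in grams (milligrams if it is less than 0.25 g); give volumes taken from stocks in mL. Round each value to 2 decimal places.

Working volume: 2.5 L.
sodium pyruvate: dilute stock: 17.4 mM × 2500 mL ÷ 500 mM = 87.00 mL
sodium bicarbonate: dilute stock: 25.5 mM × 2500 mL ÷ 1000 mM = 63.75 mL
sodium lactate: C1V1 = C2V2 → 0.435% ÷ 22% × 2500 mL = 49.43 mL
nickel chloride hexahydrate: 10.2 mg/L × 2.5 L = 25.50 mg
magnesium chloride hexahydrate: 2.46 g/L × 2.5 L = 6.15 g

sodium pyruvate 87.00 mL; sodium bicarbonate 63.75 mL; sodium lactate 49.43 mL; nickel chloride hexahydrate 25.50 mg; magnesium chloride hexahydrate 6.15 g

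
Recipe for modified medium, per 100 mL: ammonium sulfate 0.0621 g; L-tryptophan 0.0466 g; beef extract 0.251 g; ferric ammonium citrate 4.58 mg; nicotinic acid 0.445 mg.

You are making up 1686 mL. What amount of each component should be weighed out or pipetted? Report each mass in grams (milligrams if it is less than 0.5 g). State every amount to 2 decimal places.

Ratio of target to recipe volume: 1686 / 100 = 16.86.
ammonium sulfate: 0.0621 g × (1686 mL / 100 mL) = 1.05 g
L-tryptophan: 0.0466 g × (1686 mL / 100 mL) = 0.79 g
beef extract: 0.251 g × (1686 mL / 100 mL) = 4.23 g
ferric ammonium citrate: 4.58 mg × (1686 mL / 100 mL) = 77.22 mg
nicotinic acid: 0.445 mg × (1686 mL / 100 mL) = 7.50 mg

ammonium sulfate 1.05 g; L-tryptophan 0.79 g; beef extract 4.23 g; ferric ammonium citrate 77.22 mg; nicotinic acid 7.50 mg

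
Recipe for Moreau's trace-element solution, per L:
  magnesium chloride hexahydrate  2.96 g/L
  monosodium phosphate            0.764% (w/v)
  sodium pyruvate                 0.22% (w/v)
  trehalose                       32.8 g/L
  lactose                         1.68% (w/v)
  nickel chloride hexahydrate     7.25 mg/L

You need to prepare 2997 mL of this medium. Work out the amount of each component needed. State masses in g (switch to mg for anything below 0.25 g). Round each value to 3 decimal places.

magnesium chloride hexahydrate 8.871 g; monosodium phosphate 22.897 g; sodium pyruvate 6.593 g; trehalose 98.302 g; lactose 50.350 g; nickel chloride hexahydrate 21.728 mg

Target volume = 2997 mL = 2.997 L.
magnesium chloride hexahydrate: 2.96 g/L × 2.997 L = 8.871 g
monosodium phosphate: 0.764% w/v = 7.64 g/L → 7.64 × 2.997 L = 22.897 g
sodium pyruvate: 0.22 g per 100 mL × 2997 mL ÷ 100 = 6.593 g
trehalose: 32.8 g/L × 2.997 L = 98.302 g
lactose: 1.68 g per 100 mL × 2997 mL ÷ 100 = 50.350 g
nickel chloride hexahydrate: 7.25 mg/L × 2.997 L = 21.728 mg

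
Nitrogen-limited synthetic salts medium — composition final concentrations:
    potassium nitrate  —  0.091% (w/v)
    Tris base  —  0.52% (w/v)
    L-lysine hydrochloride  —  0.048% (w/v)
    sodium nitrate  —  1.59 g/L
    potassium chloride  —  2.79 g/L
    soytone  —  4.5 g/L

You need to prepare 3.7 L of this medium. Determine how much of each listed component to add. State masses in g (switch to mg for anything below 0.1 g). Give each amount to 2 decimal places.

Working volume: 3.7 L.
potassium nitrate: 0.091 g per 100 mL × 3700 mL ÷ 100 = 3.37 g
Tris base: 0.52 g per 100 mL × 3700 mL ÷ 100 = 19.24 g
L-lysine hydrochloride: 0.048% w/v = 0.48 g/L → 0.48 × 3.7 L = 1.78 g
sodium nitrate: 1.59 g/L × 3.7 L = 5.88 g
potassium chloride: 2.79 g/L × 3.7 L = 10.32 g
soytone: 4.5 g/L × 3.7 L = 16.65 g

potassium nitrate 3.37 g; Tris base 19.24 g; L-lysine hydrochloride 1.78 g; sodium nitrate 5.88 g; potassium chloride 10.32 g; soytone 16.65 g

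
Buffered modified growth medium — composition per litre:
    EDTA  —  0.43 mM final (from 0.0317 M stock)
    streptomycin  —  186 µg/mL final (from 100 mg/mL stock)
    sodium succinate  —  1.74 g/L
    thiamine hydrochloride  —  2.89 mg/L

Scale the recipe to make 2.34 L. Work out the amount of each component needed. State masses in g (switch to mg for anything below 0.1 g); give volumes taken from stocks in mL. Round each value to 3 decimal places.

EDTA 31.741 mL; streptomycin 4.352 mL; sodium succinate 4.072 g; thiamine hydrochloride 6.763 mg

Scale factor relative to 1 L: 2.34.
EDTA: dilute stock: 0.43 mM × 2340 mL ÷ 31.7 mM = 31.741 mL
streptomycin: V = C2·V2/C1 = 186 µg/mL × 2340 mL ÷ 100000 µg/mL = 4.352 mL
sodium succinate: 1.74 g/L × 2.34 L = 4.072 g
thiamine hydrochloride: 2.89 mg/L × 2.34 L = 6.763 mg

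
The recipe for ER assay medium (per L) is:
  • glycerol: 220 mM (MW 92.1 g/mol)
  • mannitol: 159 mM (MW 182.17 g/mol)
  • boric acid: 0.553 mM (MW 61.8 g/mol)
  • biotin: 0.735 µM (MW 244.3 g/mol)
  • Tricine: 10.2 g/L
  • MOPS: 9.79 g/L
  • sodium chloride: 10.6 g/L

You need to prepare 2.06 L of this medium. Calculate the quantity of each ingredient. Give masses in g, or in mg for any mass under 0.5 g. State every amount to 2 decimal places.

Working volume: 2.06 L.
glycerol: 220 mmol/L × 92.1 g/mol × 2.06 L ÷ 1000 = 41.74 g
mannitol: 159 mmol/L × 182.17 g/mol × 2.06 L ÷ 1000 = 59.67 g
boric acid: 0.553 mmol/L × 61.8 mg/mmol × 2.06 L = 70.40 mg
biotin: 0.735 µmol/L × 244.3 g/mol × 2.06 L ÷ 1000 = 0.37 mg
Tricine: 10.2 g/L × 2.06 L = 21.01 g
MOPS: 9.79 g/L × 2.06 L = 20.17 g
sodium chloride: 10.6 g/L × 2.06 L = 21.84 g

glycerol 41.74 g; mannitol 59.67 g; boric acid 70.40 mg; biotin 0.37 mg; Tricine 21.01 g; MOPS 20.17 g; sodium chloride 21.84 g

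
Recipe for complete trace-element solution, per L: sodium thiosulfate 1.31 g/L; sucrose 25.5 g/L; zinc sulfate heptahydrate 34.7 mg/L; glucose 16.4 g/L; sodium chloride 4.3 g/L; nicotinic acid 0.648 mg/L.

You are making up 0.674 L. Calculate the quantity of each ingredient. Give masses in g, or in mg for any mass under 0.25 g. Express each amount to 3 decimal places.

Working volume: 0.674 L.
sodium thiosulfate: 1.31 g/L × 0.674 L = 0.883 g
sucrose: 25.5 g/L × 0.674 L = 17.187 g
zinc sulfate heptahydrate: 34.7 mg/L × 0.674 L = 23.388 mg
glucose: 16.4 g/L × 0.674 L = 11.054 g
sodium chloride: 4.3 g/L × 0.674 L = 2.898 g
nicotinic acid: 0.648 mg/L × 0.674 L = 0.437 mg

sodium thiosulfate 0.883 g; sucrose 17.187 g; zinc sulfate heptahydrate 23.388 mg; glucose 11.054 g; sodium chloride 2.898 g; nicotinic acid 0.437 mg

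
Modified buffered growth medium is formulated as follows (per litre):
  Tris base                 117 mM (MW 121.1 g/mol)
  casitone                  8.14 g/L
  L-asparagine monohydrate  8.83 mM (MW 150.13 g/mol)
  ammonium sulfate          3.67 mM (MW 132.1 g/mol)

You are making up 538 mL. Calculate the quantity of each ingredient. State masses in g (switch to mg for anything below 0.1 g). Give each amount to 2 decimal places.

Target volume = 538 mL = 0.538 L.
Tris base: 117 mmol/L × 121.1 g/mol × 0.538 L ÷ 1000 = 7.62 g
casitone: 8.14 g/L × 0.538 L = 4.38 g
L-asparagine monohydrate: 8.83 mmol/L × 150.13 g/mol × 0.538 L ÷ 1000 = 0.71 g
ammonium sulfate: 3.67 mmol/L × 132.1 g/mol × 0.538 L ÷ 1000 = 0.26 g

Tris base 7.62 g; casitone 4.38 g; L-asparagine monohydrate 0.71 g; ammonium sulfate 0.26 g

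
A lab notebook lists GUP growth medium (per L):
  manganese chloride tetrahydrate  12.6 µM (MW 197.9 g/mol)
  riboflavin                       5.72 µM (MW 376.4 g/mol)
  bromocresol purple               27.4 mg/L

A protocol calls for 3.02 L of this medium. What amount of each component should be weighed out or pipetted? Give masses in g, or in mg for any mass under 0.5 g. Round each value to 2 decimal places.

manganese chloride tetrahydrate 7.53 mg; riboflavin 6.50 mg; bromocresol purple 82.75 mg

Scale factor relative to 1 L: 3.02.
manganese chloride tetrahydrate: 12.6 µmol/L × 197.9 g/mol × 3.02 L ÷ 1000 = 7.53 mg
riboflavin: 5.72 µmol/L × 376.4 g/mol × 3.02 L ÷ 1000 = 6.50 mg
bromocresol purple: 27.4 mg/L × 3.02 L = 82.75 mg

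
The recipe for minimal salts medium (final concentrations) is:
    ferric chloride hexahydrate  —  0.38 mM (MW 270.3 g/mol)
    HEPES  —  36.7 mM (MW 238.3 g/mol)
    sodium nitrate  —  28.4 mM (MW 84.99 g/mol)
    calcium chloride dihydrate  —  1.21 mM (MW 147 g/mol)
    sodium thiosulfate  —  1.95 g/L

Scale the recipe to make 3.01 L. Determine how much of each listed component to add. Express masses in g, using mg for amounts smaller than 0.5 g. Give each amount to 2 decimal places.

Working volume: 3.01 L.
ferric chloride hexahydrate: 0.38 mmol/L × 270.3 mg/mmol × 3.01 L = 309.17 mg
HEPES: 36.7 mmol/L × 238.3 g/mol × 3.01 L ÷ 1000 = 26.32 g
sodium nitrate: 28.4 mmol/L × 84.99 g/mol × 3.01 L ÷ 1000 = 7.27 g
calcium chloride dihydrate: 1.21 mmol/L × 147 g/mol × 3.01 L ÷ 1000 = 0.54 g
sodium thiosulfate: 1.95 g/L × 3.01 L = 5.87 g

ferric chloride hexahydrate 309.17 mg; HEPES 26.32 g; sodium nitrate 7.27 g; calcium chloride dihydrate 0.54 g; sodium thiosulfate 5.87 g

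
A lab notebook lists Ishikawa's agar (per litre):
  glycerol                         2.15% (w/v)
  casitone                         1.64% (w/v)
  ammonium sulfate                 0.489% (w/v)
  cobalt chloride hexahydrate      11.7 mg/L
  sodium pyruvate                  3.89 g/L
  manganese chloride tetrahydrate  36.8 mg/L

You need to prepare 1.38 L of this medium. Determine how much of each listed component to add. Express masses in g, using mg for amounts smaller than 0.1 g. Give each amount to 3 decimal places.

glycerol 29.670 g; casitone 22.632 g; ammonium sulfate 6.748 g; cobalt chloride hexahydrate 16.146 mg; sodium pyruvate 5.368 g; manganese chloride tetrahydrate 50.784 mg

Scale factor relative to 1 L: 1.38.
glycerol: 2.15 g per 100 mL × 1380 mL ÷ 100 = 29.670 g
casitone: 1.64% w/v = 16.4 g/L → 16.4 × 1.38 L = 22.632 g
ammonium sulfate: 0.489% w/v = 4.89 g/L → 4.89 × 1.38 L = 6.748 g
cobalt chloride hexahydrate: 11.7 mg/L × 1.38 L = 16.146 mg
sodium pyruvate: 3.89 g/L × 1.38 L = 5.368 g
manganese chloride tetrahydrate: 36.8 mg/L × 1.38 L = 50.784 mg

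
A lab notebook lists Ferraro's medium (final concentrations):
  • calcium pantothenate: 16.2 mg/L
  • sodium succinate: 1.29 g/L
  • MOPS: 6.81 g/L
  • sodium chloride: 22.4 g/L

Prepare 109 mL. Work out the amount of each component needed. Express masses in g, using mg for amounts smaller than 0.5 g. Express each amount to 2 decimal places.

Scale factor relative to 1 L: 0.109.
calcium pantothenate: 16.2 mg/L × 0.109 L = 1.77 mg
sodium succinate: 1.29 g/L × 0.109 L = 0.14061 g = 140.61 mg
MOPS: 6.81 g/L × 0.109 L = 0.74 g
sodium chloride: 22.4 g/L × 0.109 L = 2.44 g

calcium pantothenate 1.77 mg; sodium succinate 140.61 mg; MOPS 0.74 g; sodium chloride 2.44 g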